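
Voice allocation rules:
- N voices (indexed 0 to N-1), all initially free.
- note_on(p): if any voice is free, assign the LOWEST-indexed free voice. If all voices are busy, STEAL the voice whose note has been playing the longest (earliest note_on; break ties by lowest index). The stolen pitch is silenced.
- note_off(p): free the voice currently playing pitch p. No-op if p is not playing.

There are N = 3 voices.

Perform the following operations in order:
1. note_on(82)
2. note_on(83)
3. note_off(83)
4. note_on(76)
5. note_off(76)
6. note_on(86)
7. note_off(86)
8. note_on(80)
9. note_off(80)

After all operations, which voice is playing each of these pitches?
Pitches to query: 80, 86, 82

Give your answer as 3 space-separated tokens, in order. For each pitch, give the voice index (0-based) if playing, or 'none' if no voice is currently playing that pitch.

Op 1: note_on(82): voice 0 is free -> assigned | voices=[82 - -]
Op 2: note_on(83): voice 1 is free -> assigned | voices=[82 83 -]
Op 3: note_off(83): free voice 1 | voices=[82 - -]
Op 4: note_on(76): voice 1 is free -> assigned | voices=[82 76 -]
Op 5: note_off(76): free voice 1 | voices=[82 - -]
Op 6: note_on(86): voice 1 is free -> assigned | voices=[82 86 -]
Op 7: note_off(86): free voice 1 | voices=[82 - -]
Op 8: note_on(80): voice 1 is free -> assigned | voices=[82 80 -]
Op 9: note_off(80): free voice 1 | voices=[82 - -]

Answer: none none 0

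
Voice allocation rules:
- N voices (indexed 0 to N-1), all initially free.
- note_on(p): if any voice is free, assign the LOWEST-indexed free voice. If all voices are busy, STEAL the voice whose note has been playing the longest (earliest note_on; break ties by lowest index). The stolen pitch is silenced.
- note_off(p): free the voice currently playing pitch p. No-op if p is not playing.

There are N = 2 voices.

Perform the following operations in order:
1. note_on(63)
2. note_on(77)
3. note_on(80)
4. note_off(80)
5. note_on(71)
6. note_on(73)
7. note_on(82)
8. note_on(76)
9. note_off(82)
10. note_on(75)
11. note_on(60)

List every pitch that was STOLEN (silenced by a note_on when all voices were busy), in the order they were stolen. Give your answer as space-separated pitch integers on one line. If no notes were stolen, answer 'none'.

Op 1: note_on(63): voice 0 is free -> assigned | voices=[63 -]
Op 2: note_on(77): voice 1 is free -> assigned | voices=[63 77]
Op 3: note_on(80): all voices busy, STEAL voice 0 (pitch 63, oldest) -> assign | voices=[80 77]
Op 4: note_off(80): free voice 0 | voices=[- 77]
Op 5: note_on(71): voice 0 is free -> assigned | voices=[71 77]
Op 6: note_on(73): all voices busy, STEAL voice 1 (pitch 77, oldest) -> assign | voices=[71 73]
Op 7: note_on(82): all voices busy, STEAL voice 0 (pitch 71, oldest) -> assign | voices=[82 73]
Op 8: note_on(76): all voices busy, STEAL voice 1 (pitch 73, oldest) -> assign | voices=[82 76]
Op 9: note_off(82): free voice 0 | voices=[- 76]
Op 10: note_on(75): voice 0 is free -> assigned | voices=[75 76]
Op 11: note_on(60): all voices busy, STEAL voice 1 (pitch 76, oldest) -> assign | voices=[75 60]

Answer: 63 77 71 73 76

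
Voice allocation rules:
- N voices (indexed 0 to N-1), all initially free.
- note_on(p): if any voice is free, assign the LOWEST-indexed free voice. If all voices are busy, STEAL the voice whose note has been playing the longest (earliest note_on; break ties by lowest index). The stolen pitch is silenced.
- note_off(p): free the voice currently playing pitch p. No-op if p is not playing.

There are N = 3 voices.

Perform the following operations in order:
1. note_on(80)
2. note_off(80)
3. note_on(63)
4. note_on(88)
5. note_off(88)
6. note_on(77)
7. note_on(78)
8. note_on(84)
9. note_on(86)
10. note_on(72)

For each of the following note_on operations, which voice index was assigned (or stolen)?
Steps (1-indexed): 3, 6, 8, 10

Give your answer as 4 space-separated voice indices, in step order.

Answer: 0 1 0 2

Derivation:
Op 1: note_on(80): voice 0 is free -> assigned | voices=[80 - -]
Op 2: note_off(80): free voice 0 | voices=[- - -]
Op 3: note_on(63): voice 0 is free -> assigned | voices=[63 - -]
Op 4: note_on(88): voice 1 is free -> assigned | voices=[63 88 -]
Op 5: note_off(88): free voice 1 | voices=[63 - -]
Op 6: note_on(77): voice 1 is free -> assigned | voices=[63 77 -]
Op 7: note_on(78): voice 2 is free -> assigned | voices=[63 77 78]
Op 8: note_on(84): all voices busy, STEAL voice 0 (pitch 63, oldest) -> assign | voices=[84 77 78]
Op 9: note_on(86): all voices busy, STEAL voice 1 (pitch 77, oldest) -> assign | voices=[84 86 78]
Op 10: note_on(72): all voices busy, STEAL voice 2 (pitch 78, oldest) -> assign | voices=[84 86 72]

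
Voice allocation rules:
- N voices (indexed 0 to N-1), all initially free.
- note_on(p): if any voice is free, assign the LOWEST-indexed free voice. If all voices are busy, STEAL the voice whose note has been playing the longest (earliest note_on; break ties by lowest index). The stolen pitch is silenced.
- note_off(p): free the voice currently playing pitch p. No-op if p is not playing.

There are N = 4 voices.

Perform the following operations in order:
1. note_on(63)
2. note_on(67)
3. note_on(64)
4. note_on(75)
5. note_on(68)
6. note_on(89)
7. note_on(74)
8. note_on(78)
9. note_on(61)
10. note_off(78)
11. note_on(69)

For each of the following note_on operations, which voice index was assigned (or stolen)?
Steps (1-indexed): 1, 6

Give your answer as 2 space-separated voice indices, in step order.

Answer: 0 1

Derivation:
Op 1: note_on(63): voice 0 is free -> assigned | voices=[63 - - -]
Op 2: note_on(67): voice 1 is free -> assigned | voices=[63 67 - -]
Op 3: note_on(64): voice 2 is free -> assigned | voices=[63 67 64 -]
Op 4: note_on(75): voice 3 is free -> assigned | voices=[63 67 64 75]
Op 5: note_on(68): all voices busy, STEAL voice 0 (pitch 63, oldest) -> assign | voices=[68 67 64 75]
Op 6: note_on(89): all voices busy, STEAL voice 1 (pitch 67, oldest) -> assign | voices=[68 89 64 75]
Op 7: note_on(74): all voices busy, STEAL voice 2 (pitch 64, oldest) -> assign | voices=[68 89 74 75]
Op 8: note_on(78): all voices busy, STEAL voice 3 (pitch 75, oldest) -> assign | voices=[68 89 74 78]
Op 9: note_on(61): all voices busy, STEAL voice 0 (pitch 68, oldest) -> assign | voices=[61 89 74 78]
Op 10: note_off(78): free voice 3 | voices=[61 89 74 -]
Op 11: note_on(69): voice 3 is free -> assigned | voices=[61 89 74 69]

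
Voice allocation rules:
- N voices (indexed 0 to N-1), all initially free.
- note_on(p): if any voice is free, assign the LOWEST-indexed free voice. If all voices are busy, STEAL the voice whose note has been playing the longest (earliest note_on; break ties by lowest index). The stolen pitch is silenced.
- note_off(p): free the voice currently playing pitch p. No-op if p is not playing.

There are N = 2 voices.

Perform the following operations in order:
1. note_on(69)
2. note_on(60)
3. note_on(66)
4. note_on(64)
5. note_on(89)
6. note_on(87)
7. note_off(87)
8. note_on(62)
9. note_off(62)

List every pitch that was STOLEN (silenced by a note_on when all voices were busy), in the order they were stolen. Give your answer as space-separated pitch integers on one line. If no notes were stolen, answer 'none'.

Answer: 69 60 66 64

Derivation:
Op 1: note_on(69): voice 0 is free -> assigned | voices=[69 -]
Op 2: note_on(60): voice 1 is free -> assigned | voices=[69 60]
Op 3: note_on(66): all voices busy, STEAL voice 0 (pitch 69, oldest) -> assign | voices=[66 60]
Op 4: note_on(64): all voices busy, STEAL voice 1 (pitch 60, oldest) -> assign | voices=[66 64]
Op 5: note_on(89): all voices busy, STEAL voice 0 (pitch 66, oldest) -> assign | voices=[89 64]
Op 6: note_on(87): all voices busy, STEAL voice 1 (pitch 64, oldest) -> assign | voices=[89 87]
Op 7: note_off(87): free voice 1 | voices=[89 -]
Op 8: note_on(62): voice 1 is free -> assigned | voices=[89 62]
Op 9: note_off(62): free voice 1 | voices=[89 -]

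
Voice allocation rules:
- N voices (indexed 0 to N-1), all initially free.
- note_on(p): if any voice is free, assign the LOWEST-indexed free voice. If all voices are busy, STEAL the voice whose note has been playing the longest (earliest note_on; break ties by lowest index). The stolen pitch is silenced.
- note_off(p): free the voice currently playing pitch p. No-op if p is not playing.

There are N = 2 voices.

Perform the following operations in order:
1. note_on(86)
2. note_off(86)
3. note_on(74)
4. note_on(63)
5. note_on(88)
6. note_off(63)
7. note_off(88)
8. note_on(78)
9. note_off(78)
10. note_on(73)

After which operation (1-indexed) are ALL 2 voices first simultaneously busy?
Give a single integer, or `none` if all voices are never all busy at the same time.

Answer: 4

Derivation:
Op 1: note_on(86): voice 0 is free -> assigned | voices=[86 -]
Op 2: note_off(86): free voice 0 | voices=[- -]
Op 3: note_on(74): voice 0 is free -> assigned | voices=[74 -]
Op 4: note_on(63): voice 1 is free -> assigned | voices=[74 63]
Op 5: note_on(88): all voices busy, STEAL voice 0 (pitch 74, oldest) -> assign | voices=[88 63]
Op 6: note_off(63): free voice 1 | voices=[88 -]
Op 7: note_off(88): free voice 0 | voices=[- -]
Op 8: note_on(78): voice 0 is free -> assigned | voices=[78 -]
Op 9: note_off(78): free voice 0 | voices=[- -]
Op 10: note_on(73): voice 0 is free -> assigned | voices=[73 -]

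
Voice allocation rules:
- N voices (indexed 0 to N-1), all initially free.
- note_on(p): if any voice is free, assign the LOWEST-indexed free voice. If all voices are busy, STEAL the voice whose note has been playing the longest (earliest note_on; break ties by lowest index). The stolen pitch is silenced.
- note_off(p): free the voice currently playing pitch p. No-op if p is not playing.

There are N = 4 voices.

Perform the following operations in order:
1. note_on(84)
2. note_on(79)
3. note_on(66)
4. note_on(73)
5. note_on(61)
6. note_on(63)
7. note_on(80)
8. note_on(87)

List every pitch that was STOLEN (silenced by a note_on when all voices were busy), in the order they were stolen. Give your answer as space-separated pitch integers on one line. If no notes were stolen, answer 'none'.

Answer: 84 79 66 73

Derivation:
Op 1: note_on(84): voice 0 is free -> assigned | voices=[84 - - -]
Op 2: note_on(79): voice 1 is free -> assigned | voices=[84 79 - -]
Op 3: note_on(66): voice 2 is free -> assigned | voices=[84 79 66 -]
Op 4: note_on(73): voice 3 is free -> assigned | voices=[84 79 66 73]
Op 5: note_on(61): all voices busy, STEAL voice 0 (pitch 84, oldest) -> assign | voices=[61 79 66 73]
Op 6: note_on(63): all voices busy, STEAL voice 1 (pitch 79, oldest) -> assign | voices=[61 63 66 73]
Op 7: note_on(80): all voices busy, STEAL voice 2 (pitch 66, oldest) -> assign | voices=[61 63 80 73]
Op 8: note_on(87): all voices busy, STEAL voice 3 (pitch 73, oldest) -> assign | voices=[61 63 80 87]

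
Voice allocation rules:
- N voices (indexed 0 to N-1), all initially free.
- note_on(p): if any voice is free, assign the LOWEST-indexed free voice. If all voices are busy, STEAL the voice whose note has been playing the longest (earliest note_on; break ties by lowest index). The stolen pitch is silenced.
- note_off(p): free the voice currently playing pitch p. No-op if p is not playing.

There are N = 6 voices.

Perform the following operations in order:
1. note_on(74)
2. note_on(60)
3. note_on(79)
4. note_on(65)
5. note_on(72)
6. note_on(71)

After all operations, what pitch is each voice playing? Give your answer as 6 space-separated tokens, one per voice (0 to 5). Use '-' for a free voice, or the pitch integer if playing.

Answer: 74 60 79 65 72 71

Derivation:
Op 1: note_on(74): voice 0 is free -> assigned | voices=[74 - - - - -]
Op 2: note_on(60): voice 1 is free -> assigned | voices=[74 60 - - - -]
Op 3: note_on(79): voice 2 is free -> assigned | voices=[74 60 79 - - -]
Op 4: note_on(65): voice 3 is free -> assigned | voices=[74 60 79 65 - -]
Op 5: note_on(72): voice 4 is free -> assigned | voices=[74 60 79 65 72 -]
Op 6: note_on(71): voice 5 is free -> assigned | voices=[74 60 79 65 72 71]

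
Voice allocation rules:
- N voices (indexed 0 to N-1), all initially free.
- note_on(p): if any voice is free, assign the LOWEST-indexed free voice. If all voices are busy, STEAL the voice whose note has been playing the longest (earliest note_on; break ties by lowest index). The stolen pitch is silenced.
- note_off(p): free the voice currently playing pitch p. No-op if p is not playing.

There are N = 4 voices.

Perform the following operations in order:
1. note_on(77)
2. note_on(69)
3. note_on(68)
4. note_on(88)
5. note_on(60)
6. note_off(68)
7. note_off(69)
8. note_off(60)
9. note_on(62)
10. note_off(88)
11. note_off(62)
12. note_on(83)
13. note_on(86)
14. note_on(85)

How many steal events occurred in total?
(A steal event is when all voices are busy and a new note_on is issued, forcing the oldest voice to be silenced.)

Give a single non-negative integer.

Op 1: note_on(77): voice 0 is free -> assigned | voices=[77 - - -]
Op 2: note_on(69): voice 1 is free -> assigned | voices=[77 69 - -]
Op 3: note_on(68): voice 2 is free -> assigned | voices=[77 69 68 -]
Op 4: note_on(88): voice 3 is free -> assigned | voices=[77 69 68 88]
Op 5: note_on(60): all voices busy, STEAL voice 0 (pitch 77, oldest) -> assign | voices=[60 69 68 88]
Op 6: note_off(68): free voice 2 | voices=[60 69 - 88]
Op 7: note_off(69): free voice 1 | voices=[60 - - 88]
Op 8: note_off(60): free voice 0 | voices=[- - - 88]
Op 9: note_on(62): voice 0 is free -> assigned | voices=[62 - - 88]
Op 10: note_off(88): free voice 3 | voices=[62 - - -]
Op 11: note_off(62): free voice 0 | voices=[- - - -]
Op 12: note_on(83): voice 0 is free -> assigned | voices=[83 - - -]
Op 13: note_on(86): voice 1 is free -> assigned | voices=[83 86 - -]
Op 14: note_on(85): voice 2 is free -> assigned | voices=[83 86 85 -]

Answer: 1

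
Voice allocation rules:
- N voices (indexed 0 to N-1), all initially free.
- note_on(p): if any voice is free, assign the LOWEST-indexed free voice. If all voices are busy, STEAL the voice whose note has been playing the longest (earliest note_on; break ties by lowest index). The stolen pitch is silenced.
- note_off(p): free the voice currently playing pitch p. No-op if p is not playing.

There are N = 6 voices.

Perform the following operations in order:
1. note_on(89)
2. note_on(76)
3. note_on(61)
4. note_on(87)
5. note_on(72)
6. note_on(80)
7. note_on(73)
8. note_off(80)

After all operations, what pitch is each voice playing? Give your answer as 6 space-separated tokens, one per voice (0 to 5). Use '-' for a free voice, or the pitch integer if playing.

Answer: 73 76 61 87 72 -

Derivation:
Op 1: note_on(89): voice 0 is free -> assigned | voices=[89 - - - - -]
Op 2: note_on(76): voice 1 is free -> assigned | voices=[89 76 - - - -]
Op 3: note_on(61): voice 2 is free -> assigned | voices=[89 76 61 - - -]
Op 4: note_on(87): voice 3 is free -> assigned | voices=[89 76 61 87 - -]
Op 5: note_on(72): voice 4 is free -> assigned | voices=[89 76 61 87 72 -]
Op 6: note_on(80): voice 5 is free -> assigned | voices=[89 76 61 87 72 80]
Op 7: note_on(73): all voices busy, STEAL voice 0 (pitch 89, oldest) -> assign | voices=[73 76 61 87 72 80]
Op 8: note_off(80): free voice 5 | voices=[73 76 61 87 72 -]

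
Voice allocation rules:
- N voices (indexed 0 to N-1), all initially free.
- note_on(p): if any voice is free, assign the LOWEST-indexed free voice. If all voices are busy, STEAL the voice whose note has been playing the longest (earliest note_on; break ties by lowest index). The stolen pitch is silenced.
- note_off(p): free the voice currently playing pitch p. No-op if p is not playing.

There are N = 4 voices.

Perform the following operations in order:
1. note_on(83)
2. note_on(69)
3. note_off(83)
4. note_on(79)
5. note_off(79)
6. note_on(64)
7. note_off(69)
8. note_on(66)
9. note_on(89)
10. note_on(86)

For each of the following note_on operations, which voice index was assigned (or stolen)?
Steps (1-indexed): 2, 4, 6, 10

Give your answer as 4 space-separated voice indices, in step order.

Op 1: note_on(83): voice 0 is free -> assigned | voices=[83 - - -]
Op 2: note_on(69): voice 1 is free -> assigned | voices=[83 69 - -]
Op 3: note_off(83): free voice 0 | voices=[- 69 - -]
Op 4: note_on(79): voice 0 is free -> assigned | voices=[79 69 - -]
Op 5: note_off(79): free voice 0 | voices=[- 69 - -]
Op 6: note_on(64): voice 0 is free -> assigned | voices=[64 69 - -]
Op 7: note_off(69): free voice 1 | voices=[64 - - -]
Op 8: note_on(66): voice 1 is free -> assigned | voices=[64 66 - -]
Op 9: note_on(89): voice 2 is free -> assigned | voices=[64 66 89 -]
Op 10: note_on(86): voice 3 is free -> assigned | voices=[64 66 89 86]

Answer: 1 0 0 3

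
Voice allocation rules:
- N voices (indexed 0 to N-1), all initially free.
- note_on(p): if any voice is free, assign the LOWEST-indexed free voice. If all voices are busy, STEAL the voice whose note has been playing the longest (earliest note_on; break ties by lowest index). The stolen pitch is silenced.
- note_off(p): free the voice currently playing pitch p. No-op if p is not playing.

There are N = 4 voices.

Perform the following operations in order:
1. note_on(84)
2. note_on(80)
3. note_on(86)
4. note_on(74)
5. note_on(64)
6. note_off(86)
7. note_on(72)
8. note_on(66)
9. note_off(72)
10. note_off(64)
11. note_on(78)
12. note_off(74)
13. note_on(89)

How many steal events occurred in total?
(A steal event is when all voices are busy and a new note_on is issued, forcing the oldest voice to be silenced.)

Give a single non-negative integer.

Answer: 2

Derivation:
Op 1: note_on(84): voice 0 is free -> assigned | voices=[84 - - -]
Op 2: note_on(80): voice 1 is free -> assigned | voices=[84 80 - -]
Op 3: note_on(86): voice 2 is free -> assigned | voices=[84 80 86 -]
Op 4: note_on(74): voice 3 is free -> assigned | voices=[84 80 86 74]
Op 5: note_on(64): all voices busy, STEAL voice 0 (pitch 84, oldest) -> assign | voices=[64 80 86 74]
Op 6: note_off(86): free voice 2 | voices=[64 80 - 74]
Op 7: note_on(72): voice 2 is free -> assigned | voices=[64 80 72 74]
Op 8: note_on(66): all voices busy, STEAL voice 1 (pitch 80, oldest) -> assign | voices=[64 66 72 74]
Op 9: note_off(72): free voice 2 | voices=[64 66 - 74]
Op 10: note_off(64): free voice 0 | voices=[- 66 - 74]
Op 11: note_on(78): voice 0 is free -> assigned | voices=[78 66 - 74]
Op 12: note_off(74): free voice 3 | voices=[78 66 - -]
Op 13: note_on(89): voice 2 is free -> assigned | voices=[78 66 89 -]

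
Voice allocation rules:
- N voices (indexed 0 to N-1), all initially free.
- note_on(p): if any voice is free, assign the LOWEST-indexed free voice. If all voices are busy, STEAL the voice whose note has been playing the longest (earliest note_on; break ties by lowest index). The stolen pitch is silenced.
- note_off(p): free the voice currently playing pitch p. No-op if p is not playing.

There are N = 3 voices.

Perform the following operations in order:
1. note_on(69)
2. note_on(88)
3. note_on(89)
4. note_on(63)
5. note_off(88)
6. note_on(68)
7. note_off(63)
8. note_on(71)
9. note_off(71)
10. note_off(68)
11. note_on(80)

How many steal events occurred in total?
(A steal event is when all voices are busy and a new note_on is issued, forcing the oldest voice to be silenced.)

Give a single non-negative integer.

Op 1: note_on(69): voice 0 is free -> assigned | voices=[69 - -]
Op 2: note_on(88): voice 1 is free -> assigned | voices=[69 88 -]
Op 3: note_on(89): voice 2 is free -> assigned | voices=[69 88 89]
Op 4: note_on(63): all voices busy, STEAL voice 0 (pitch 69, oldest) -> assign | voices=[63 88 89]
Op 5: note_off(88): free voice 1 | voices=[63 - 89]
Op 6: note_on(68): voice 1 is free -> assigned | voices=[63 68 89]
Op 7: note_off(63): free voice 0 | voices=[- 68 89]
Op 8: note_on(71): voice 0 is free -> assigned | voices=[71 68 89]
Op 9: note_off(71): free voice 0 | voices=[- 68 89]
Op 10: note_off(68): free voice 1 | voices=[- - 89]
Op 11: note_on(80): voice 0 is free -> assigned | voices=[80 - 89]

Answer: 1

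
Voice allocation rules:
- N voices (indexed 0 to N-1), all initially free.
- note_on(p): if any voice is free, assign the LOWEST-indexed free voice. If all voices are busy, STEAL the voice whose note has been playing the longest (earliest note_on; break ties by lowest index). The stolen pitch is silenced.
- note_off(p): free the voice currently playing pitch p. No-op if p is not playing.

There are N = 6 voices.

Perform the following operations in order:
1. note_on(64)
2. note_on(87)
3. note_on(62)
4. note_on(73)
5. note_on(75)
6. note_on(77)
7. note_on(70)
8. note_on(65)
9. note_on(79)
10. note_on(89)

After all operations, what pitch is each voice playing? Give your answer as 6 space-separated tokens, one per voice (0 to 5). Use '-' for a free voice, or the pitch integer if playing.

Answer: 70 65 79 89 75 77

Derivation:
Op 1: note_on(64): voice 0 is free -> assigned | voices=[64 - - - - -]
Op 2: note_on(87): voice 1 is free -> assigned | voices=[64 87 - - - -]
Op 3: note_on(62): voice 2 is free -> assigned | voices=[64 87 62 - - -]
Op 4: note_on(73): voice 3 is free -> assigned | voices=[64 87 62 73 - -]
Op 5: note_on(75): voice 4 is free -> assigned | voices=[64 87 62 73 75 -]
Op 6: note_on(77): voice 5 is free -> assigned | voices=[64 87 62 73 75 77]
Op 7: note_on(70): all voices busy, STEAL voice 0 (pitch 64, oldest) -> assign | voices=[70 87 62 73 75 77]
Op 8: note_on(65): all voices busy, STEAL voice 1 (pitch 87, oldest) -> assign | voices=[70 65 62 73 75 77]
Op 9: note_on(79): all voices busy, STEAL voice 2 (pitch 62, oldest) -> assign | voices=[70 65 79 73 75 77]
Op 10: note_on(89): all voices busy, STEAL voice 3 (pitch 73, oldest) -> assign | voices=[70 65 79 89 75 77]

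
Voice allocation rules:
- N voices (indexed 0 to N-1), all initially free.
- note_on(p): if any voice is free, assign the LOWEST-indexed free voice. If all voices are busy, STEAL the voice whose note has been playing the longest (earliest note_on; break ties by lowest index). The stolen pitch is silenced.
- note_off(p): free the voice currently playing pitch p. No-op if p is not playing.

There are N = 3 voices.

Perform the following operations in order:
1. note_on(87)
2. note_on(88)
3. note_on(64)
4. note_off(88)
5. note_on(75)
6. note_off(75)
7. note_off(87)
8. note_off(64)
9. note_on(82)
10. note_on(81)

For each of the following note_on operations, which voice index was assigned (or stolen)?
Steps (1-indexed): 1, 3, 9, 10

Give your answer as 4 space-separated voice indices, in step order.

Op 1: note_on(87): voice 0 is free -> assigned | voices=[87 - -]
Op 2: note_on(88): voice 1 is free -> assigned | voices=[87 88 -]
Op 3: note_on(64): voice 2 is free -> assigned | voices=[87 88 64]
Op 4: note_off(88): free voice 1 | voices=[87 - 64]
Op 5: note_on(75): voice 1 is free -> assigned | voices=[87 75 64]
Op 6: note_off(75): free voice 1 | voices=[87 - 64]
Op 7: note_off(87): free voice 0 | voices=[- - 64]
Op 8: note_off(64): free voice 2 | voices=[- - -]
Op 9: note_on(82): voice 0 is free -> assigned | voices=[82 - -]
Op 10: note_on(81): voice 1 is free -> assigned | voices=[82 81 -]

Answer: 0 2 0 1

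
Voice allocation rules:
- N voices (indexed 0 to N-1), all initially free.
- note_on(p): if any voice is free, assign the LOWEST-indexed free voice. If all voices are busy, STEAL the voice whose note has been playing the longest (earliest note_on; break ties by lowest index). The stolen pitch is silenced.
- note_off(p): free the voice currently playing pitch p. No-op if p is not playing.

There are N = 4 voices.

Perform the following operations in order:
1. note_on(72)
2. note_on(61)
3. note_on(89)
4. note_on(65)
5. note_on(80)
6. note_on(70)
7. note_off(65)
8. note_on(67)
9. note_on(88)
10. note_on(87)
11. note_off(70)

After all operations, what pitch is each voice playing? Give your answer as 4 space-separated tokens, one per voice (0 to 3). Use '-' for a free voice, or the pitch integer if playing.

Op 1: note_on(72): voice 0 is free -> assigned | voices=[72 - - -]
Op 2: note_on(61): voice 1 is free -> assigned | voices=[72 61 - -]
Op 3: note_on(89): voice 2 is free -> assigned | voices=[72 61 89 -]
Op 4: note_on(65): voice 3 is free -> assigned | voices=[72 61 89 65]
Op 5: note_on(80): all voices busy, STEAL voice 0 (pitch 72, oldest) -> assign | voices=[80 61 89 65]
Op 6: note_on(70): all voices busy, STEAL voice 1 (pitch 61, oldest) -> assign | voices=[80 70 89 65]
Op 7: note_off(65): free voice 3 | voices=[80 70 89 -]
Op 8: note_on(67): voice 3 is free -> assigned | voices=[80 70 89 67]
Op 9: note_on(88): all voices busy, STEAL voice 2 (pitch 89, oldest) -> assign | voices=[80 70 88 67]
Op 10: note_on(87): all voices busy, STEAL voice 0 (pitch 80, oldest) -> assign | voices=[87 70 88 67]
Op 11: note_off(70): free voice 1 | voices=[87 - 88 67]

Answer: 87 - 88 67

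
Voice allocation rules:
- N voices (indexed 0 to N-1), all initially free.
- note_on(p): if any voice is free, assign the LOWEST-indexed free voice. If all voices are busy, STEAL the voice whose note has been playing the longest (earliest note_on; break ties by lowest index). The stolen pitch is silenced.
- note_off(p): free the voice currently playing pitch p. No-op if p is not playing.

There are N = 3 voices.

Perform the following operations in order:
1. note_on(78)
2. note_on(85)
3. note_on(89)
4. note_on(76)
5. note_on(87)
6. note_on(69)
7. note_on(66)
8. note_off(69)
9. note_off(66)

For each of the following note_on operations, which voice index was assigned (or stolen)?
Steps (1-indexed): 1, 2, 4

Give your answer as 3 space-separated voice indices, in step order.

Op 1: note_on(78): voice 0 is free -> assigned | voices=[78 - -]
Op 2: note_on(85): voice 1 is free -> assigned | voices=[78 85 -]
Op 3: note_on(89): voice 2 is free -> assigned | voices=[78 85 89]
Op 4: note_on(76): all voices busy, STEAL voice 0 (pitch 78, oldest) -> assign | voices=[76 85 89]
Op 5: note_on(87): all voices busy, STEAL voice 1 (pitch 85, oldest) -> assign | voices=[76 87 89]
Op 6: note_on(69): all voices busy, STEAL voice 2 (pitch 89, oldest) -> assign | voices=[76 87 69]
Op 7: note_on(66): all voices busy, STEAL voice 0 (pitch 76, oldest) -> assign | voices=[66 87 69]
Op 8: note_off(69): free voice 2 | voices=[66 87 -]
Op 9: note_off(66): free voice 0 | voices=[- 87 -]

Answer: 0 1 0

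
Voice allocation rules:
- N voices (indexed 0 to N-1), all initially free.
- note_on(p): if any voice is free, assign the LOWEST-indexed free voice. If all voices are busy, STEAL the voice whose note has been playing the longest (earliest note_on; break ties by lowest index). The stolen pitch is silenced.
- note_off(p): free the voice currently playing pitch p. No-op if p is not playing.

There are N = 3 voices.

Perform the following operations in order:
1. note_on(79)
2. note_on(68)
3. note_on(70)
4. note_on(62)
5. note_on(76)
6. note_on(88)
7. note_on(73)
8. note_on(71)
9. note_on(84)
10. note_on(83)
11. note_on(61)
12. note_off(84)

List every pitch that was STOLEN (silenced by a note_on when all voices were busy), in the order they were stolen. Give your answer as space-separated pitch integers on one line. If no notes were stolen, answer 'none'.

Op 1: note_on(79): voice 0 is free -> assigned | voices=[79 - -]
Op 2: note_on(68): voice 1 is free -> assigned | voices=[79 68 -]
Op 3: note_on(70): voice 2 is free -> assigned | voices=[79 68 70]
Op 4: note_on(62): all voices busy, STEAL voice 0 (pitch 79, oldest) -> assign | voices=[62 68 70]
Op 5: note_on(76): all voices busy, STEAL voice 1 (pitch 68, oldest) -> assign | voices=[62 76 70]
Op 6: note_on(88): all voices busy, STEAL voice 2 (pitch 70, oldest) -> assign | voices=[62 76 88]
Op 7: note_on(73): all voices busy, STEAL voice 0 (pitch 62, oldest) -> assign | voices=[73 76 88]
Op 8: note_on(71): all voices busy, STEAL voice 1 (pitch 76, oldest) -> assign | voices=[73 71 88]
Op 9: note_on(84): all voices busy, STEAL voice 2 (pitch 88, oldest) -> assign | voices=[73 71 84]
Op 10: note_on(83): all voices busy, STEAL voice 0 (pitch 73, oldest) -> assign | voices=[83 71 84]
Op 11: note_on(61): all voices busy, STEAL voice 1 (pitch 71, oldest) -> assign | voices=[83 61 84]
Op 12: note_off(84): free voice 2 | voices=[83 61 -]

Answer: 79 68 70 62 76 88 73 71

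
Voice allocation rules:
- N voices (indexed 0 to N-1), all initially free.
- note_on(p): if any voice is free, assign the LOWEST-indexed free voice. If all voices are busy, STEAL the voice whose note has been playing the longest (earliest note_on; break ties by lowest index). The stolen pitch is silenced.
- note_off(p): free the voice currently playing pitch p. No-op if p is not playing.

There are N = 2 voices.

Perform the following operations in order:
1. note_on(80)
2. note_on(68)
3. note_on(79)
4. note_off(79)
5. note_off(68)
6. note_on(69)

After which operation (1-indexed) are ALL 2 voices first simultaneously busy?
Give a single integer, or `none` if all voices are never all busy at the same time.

Op 1: note_on(80): voice 0 is free -> assigned | voices=[80 -]
Op 2: note_on(68): voice 1 is free -> assigned | voices=[80 68]
Op 3: note_on(79): all voices busy, STEAL voice 0 (pitch 80, oldest) -> assign | voices=[79 68]
Op 4: note_off(79): free voice 0 | voices=[- 68]
Op 5: note_off(68): free voice 1 | voices=[- -]
Op 6: note_on(69): voice 0 is free -> assigned | voices=[69 -]

Answer: 2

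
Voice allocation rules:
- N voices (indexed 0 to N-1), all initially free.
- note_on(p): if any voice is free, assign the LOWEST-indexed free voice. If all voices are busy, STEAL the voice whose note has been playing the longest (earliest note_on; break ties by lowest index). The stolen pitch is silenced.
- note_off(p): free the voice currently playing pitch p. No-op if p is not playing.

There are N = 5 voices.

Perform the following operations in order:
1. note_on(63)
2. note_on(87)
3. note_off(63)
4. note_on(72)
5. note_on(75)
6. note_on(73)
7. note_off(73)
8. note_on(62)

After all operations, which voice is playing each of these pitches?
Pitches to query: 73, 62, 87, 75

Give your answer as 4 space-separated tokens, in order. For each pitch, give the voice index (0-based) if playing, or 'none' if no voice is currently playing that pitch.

Answer: none 3 1 2

Derivation:
Op 1: note_on(63): voice 0 is free -> assigned | voices=[63 - - - -]
Op 2: note_on(87): voice 1 is free -> assigned | voices=[63 87 - - -]
Op 3: note_off(63): free voice 0 | voices=[- 87 - - -]
Op 4: note_on(72): voice 0 is free -> assigned | voices=[72 87 - - -]
Op 5: note_on(75): voice 2 is free -> assigned | voices=[72 87 75 - -]
Op 6: note_on(73): voice 3 is free -> assigned | voices=[72 87 75 73 -]
Op 7: note_off(73): free voice 3 | voices=[72 87 75 - -]
Op 8: note_on(62): voice 3 is free -> assigned | voices=[72 87 75 62 -]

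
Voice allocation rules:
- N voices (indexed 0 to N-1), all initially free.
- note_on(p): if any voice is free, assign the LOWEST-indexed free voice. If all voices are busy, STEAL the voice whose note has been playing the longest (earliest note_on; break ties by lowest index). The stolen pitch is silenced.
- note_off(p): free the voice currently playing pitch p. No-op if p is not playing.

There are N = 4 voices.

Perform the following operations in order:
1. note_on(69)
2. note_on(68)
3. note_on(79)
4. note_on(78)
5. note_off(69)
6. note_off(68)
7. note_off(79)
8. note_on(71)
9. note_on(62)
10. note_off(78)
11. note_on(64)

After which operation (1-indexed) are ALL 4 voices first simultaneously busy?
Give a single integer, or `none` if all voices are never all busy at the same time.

Answer: 4

Derivation:
Op 1: note_on(69): voice 0 is free -> assigned | voices=[69 - - -]
Op 2: note_on(68): voice 1 is free -> assigned | voices=[69 68 - -]
Op 3: note_on(79): voice 2 is free -> assigned | voices=[69 68 79 -]
Op 4: note_on(78): voice 3 is free -> assigned | voices=[69 68 79 78]
Op 5: note_off(69): free voice 0 | voices=[- 68 79 78]
Op 6: note_off(68): free voice 1 | voices=[- - 79 78]
Op 7: note_off(79): free voice 2 | voices=[- - - 78]
Op 8: note_on(71): voice 0 is free -> assigned | voices=[71 - - 78]
Op 9: note_on(62): voice 1 is free -> assigned | voices=[71 62 - 78]
Op 10: note_off(78): free voice 3 | voices=[71 62 - -]
Op 11: note_on(64): voice 2 is free -> assigned | voices=[71 62 64 -]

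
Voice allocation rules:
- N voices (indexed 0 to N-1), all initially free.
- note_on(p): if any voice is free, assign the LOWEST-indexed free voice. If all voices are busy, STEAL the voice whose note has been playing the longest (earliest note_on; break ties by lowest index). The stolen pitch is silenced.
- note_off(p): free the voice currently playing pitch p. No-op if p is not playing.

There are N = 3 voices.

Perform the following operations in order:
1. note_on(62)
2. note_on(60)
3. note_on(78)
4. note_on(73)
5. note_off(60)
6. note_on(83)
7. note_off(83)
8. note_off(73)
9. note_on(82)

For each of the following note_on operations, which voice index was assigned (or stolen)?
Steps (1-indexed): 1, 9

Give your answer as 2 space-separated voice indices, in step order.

Op 1: note_on(62): voice 0 is free -> assigned | voices=[62 - -]
Op 2: note_on(60): voice 1 is free -> assigned | voices=[62 60 -]
Op 3: note_on(78): voice 2 is free -> assigned | voices=[62 60 78]
Op 4: note_on(73): all voices busy, STEAL voice 0 (pitch 62, oldest) -> assign | voices=[73 60 78]
Op 5: note_off(60): free voice 1 | voices=[73 - 78]
Op 6: note_on(83): voice 1 is free -> assigned | voices=[73 83 78]
Op 7: note_off(83): free voice 1 | voices=[73 - 78]
Op 8: note_off(73): free voice 0 | voices=[- - 78]
Op 9: note_on(82): voice 0 is free -> assigned | voices=[82 - 78]

Answer: 0 0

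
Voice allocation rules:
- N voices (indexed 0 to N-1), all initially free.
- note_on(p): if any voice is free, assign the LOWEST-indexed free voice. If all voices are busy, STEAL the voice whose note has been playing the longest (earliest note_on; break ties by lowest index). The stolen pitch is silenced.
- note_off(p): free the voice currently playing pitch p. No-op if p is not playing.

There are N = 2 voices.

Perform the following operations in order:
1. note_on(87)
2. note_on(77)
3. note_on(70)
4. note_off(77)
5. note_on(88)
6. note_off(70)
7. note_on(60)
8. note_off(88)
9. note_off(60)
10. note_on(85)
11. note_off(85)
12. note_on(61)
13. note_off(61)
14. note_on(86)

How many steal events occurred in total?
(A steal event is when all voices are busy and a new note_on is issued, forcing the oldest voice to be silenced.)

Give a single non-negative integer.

Answer: 1

Derivation:
Op 1: note_on(87): voice 0 is free -> assigned | voices=[87 -]
Op 2: note_on(77): voice 1 is free -> assigned | voices=[87 77]
Op 3: note_on(70): all voices busy, STEAL voice 0 (pitch 87, oldest) -> assign | voices=[70 77]
Op 4: note_off(77): free voice 1 | voices=[70 -]
Op 5: note_on(88): voice 1 is free -> assigned | voices=[70 88]
Op 6: note_off(70): free voice 0 | voices=[- 88]
Op 7: note_on(60): voice 0 is free -> assigned | voices=[60 88]
Op 8: note_off(88): free voice 1 | voices=[60 -]
Op 9: note_off(60): free voice 0 | voices=[- -]
Op 10: note_on(85): voice 0 is free -> assigned | voices=[85 -]
Op 11: note_off(85): free voice 0 | voices=[- -]
Op 12: note_on(61): voice 0 is free -> assigned | voices=[61 -]
Op 13: note_off(61): free voice 0 | voices=[- -]
Op 14: note_on(86): voice 0 is free -> assigned | voices=[86 -]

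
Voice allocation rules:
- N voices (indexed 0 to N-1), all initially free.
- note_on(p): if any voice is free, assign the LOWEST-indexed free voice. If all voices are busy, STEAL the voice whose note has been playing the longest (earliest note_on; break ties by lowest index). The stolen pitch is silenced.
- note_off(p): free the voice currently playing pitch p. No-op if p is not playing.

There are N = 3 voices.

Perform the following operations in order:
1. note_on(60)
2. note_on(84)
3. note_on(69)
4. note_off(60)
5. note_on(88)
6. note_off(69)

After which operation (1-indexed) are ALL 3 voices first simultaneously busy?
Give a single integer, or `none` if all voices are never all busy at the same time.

Answer: 3

Derivation:
Op 1: note_on(60): voice 0 is free -> assigned | voices=[60 - -]
Op 2: note_on(84): voice 1 is free -> assigned | voices=[60 84 -]
Op 3: note_on(69): voice 2 is free -> assigned | voices=[60 84 69]
Op 4: note_off(60): free voice 0 | voices=[- 84 69]
Op 5: note_on(88): voice 0 is free -> assigned | voices=[88 84 69]
Op 6: note_off(69): free voice 2 | voices=[88 84 -]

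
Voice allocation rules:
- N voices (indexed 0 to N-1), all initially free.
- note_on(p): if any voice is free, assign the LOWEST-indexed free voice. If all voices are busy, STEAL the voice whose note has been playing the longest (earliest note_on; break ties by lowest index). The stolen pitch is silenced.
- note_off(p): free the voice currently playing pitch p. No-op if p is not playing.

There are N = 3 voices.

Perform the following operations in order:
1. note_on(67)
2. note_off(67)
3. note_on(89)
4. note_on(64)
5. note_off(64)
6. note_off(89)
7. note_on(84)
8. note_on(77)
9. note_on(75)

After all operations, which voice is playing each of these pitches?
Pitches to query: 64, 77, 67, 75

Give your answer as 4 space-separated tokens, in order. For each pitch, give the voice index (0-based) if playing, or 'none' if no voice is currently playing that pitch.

Answer: none 1 none 2

Derivation:
Op 1: note_on(67): voice 0 is free -> assigned | voices=[67 - -]
Op 2: note_off(67): free voice 0 | voices=[- - -]
Op 3: note_on(89): voice 0 is free -> assigned | voices=[89 - -]
Op 4: note_on(64): voice 1 is free -> assigned | voices=[89 64 -]
Op 5: note_off(64): free voice 1 | voices=[89 - -]
Op 6: note_off(89): free voice 0 | voices=[- - -]
Op 7: note_on(84): voice 0 is free -> assigned | voices=[84 - -]
Op 8: note_on(77): voice 1 is free -> assigned | voices=[84 77 -]
Op 9: note_on(75): voice 2 is free -> assigned | voices=[84 77 75]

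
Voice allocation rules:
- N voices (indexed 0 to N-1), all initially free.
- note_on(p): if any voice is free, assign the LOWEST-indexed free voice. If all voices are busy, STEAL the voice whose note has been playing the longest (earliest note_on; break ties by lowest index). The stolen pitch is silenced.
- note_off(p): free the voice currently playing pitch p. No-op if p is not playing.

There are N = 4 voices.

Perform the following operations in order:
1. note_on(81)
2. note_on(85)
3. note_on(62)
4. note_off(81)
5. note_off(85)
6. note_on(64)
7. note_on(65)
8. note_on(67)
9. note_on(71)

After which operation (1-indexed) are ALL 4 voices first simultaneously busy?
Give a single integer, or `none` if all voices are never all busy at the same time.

Answer: 8

Derivation:
Op 1: note_on(81): voice 0 is free -> assigned | voices=[81 - - -]
Op 2: note_on(85): voice 1 is free -> assigned | voices=[81 85 - -]
Op 3: note_on(62): voice 2 is free -> assigned | voices=[81 85 62 -]
Op 4: note_off(81): free voice 0 | voices=[- 85 62 -]
Op 5: note_off(85): free voice 1 | voices=[- - 62 -]
Op 6: note_on(64): voice 0 is free -> assigned | voices=[64 - 62 -]
Op 7: note_on(65): voice 1 is free -> assigned | voices=[64 65 62 -]
Op 8: note_on(67): voice 3 is free -> assigned | voices=[64 65 62 67]
Op 9: note_on(71): all voices busy, STEAL voice 2 (pitch 62, oldest) -> assign | voices=[64 65 71 67]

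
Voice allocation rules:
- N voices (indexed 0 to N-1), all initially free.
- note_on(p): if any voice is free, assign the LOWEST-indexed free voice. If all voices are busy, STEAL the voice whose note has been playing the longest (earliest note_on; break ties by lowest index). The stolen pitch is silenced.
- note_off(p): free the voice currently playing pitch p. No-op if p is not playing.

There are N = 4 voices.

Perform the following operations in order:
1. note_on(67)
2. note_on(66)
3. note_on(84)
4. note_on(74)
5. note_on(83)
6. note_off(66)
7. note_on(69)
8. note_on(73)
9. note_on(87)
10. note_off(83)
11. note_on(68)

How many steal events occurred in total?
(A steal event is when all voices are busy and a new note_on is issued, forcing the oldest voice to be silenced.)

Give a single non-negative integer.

Answer: 3

Derivation:
Op 1: note_on(67): voice 0 is free -> assigned | voices=[67 - - -]
Op 2: note_on(66): voice 1 is free -> assigned | voices=[67 66 - -]
Op 3: note_on(84): voice 2 is free -> assigned | voices=[67 66 84 -]
Op 4: note_on(74): voice 3 is free -> assigned | voices=[67 66 84 74]
Op 5: note_on(83): all voices busy, STEAL voice 0 (pitch 67, oldest) -> assign | voices=[83 66 84 74]
Op 6: note_off(66): free voice 1 | voices=[83 - 84 74]
Op 7: note_on(69): voice 1 is free -> assigned | voices=[83 69 84 74]
Op 8: note_on(73): all voices busy, STEAL voice 2 (pitch 84, oldest) -> assign | voices=[83 69 73 74]
Op 9: note_on(87): all voices busy, STEAL voice 3 (pitch 74, oldest) -> assign | voices=[83 69 73 87]
Op 10: note_off(83): free voice 0 | voices=[- 69 73 87]
Op 11: note_on(68): voice 0 is free -> assigned | voices=[68 69 73 87]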